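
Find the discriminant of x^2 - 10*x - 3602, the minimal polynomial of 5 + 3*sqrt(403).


The element 5 + 3*sqrt(403) has minimal polynomial:
x^2 - 10*x - 3602
Discriminant = (-10)^2 - 4*(-3602)
= 100 + 14408
= 14508

14508


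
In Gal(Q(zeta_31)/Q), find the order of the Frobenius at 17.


The Frobenius at p in Gal(Q(zeta_n)/Q) = (Z/nZ)* is the class of p, so its order is ord_31(17), the smallest k >= 1 with 17^k = 1 mod 31.
n = 31 = 31, phi(31) = 30; the order divides phi(n).
Divisors of 30: 1, 2, 3, 5, 6, 10, 15, 30
Repeated squaring mod 31: 17^1 = 17, 17^2 = 10, 17^4 = 7, 17^8 = 18, 17^16 = 14
Test divisors in increasing order:
  k=1: 17^1 = 17 mod 31
  k=2: 17^2 = 10 mod 31
  k=3: 17^3 = 10 * 17 = 15 mod 31
  k=5: 17^5 = 7 * 17 = 26 mod 31
  k=6: 17^6 = 7 * 10 = 8 mod 31
  k=10: 17^10 = 18 * 10 = 25 mod 31
  k=15: 17^15 = 18 * 7 * 10 * 17 = 30 mod 31
  k=30: 17^30 = 14 * 18 * 7 * 10 = 1 mod 31  <- first divisor giving 1
Order = 30

30


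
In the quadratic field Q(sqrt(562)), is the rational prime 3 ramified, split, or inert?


K = Q(sqrt(562)). Since d mod 4 = 2, disc(K) = 2248.
Check p | disc: 2248 mod 3 = 1.
p does not divide disc. Compute Legendre symbol (d/p):
1^((3-1)/2) mod 3 = 1
(d/p) = 1, so p splits: (p) = P*P' with e=1, f=1, g=2.
Therefore p is split.

split


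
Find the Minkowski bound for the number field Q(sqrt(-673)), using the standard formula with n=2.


d = -673, d mod 4 = 3, so disc(K) = 4d = -2692; |disc(K)| = 2692
Imaginary quadratic field, so n = 2, s = r2 = 1, r1 = 0
M = (n!/n^n) * (4/pi)^s * sqrt(|disc(K)|) = (2!/2^2) * (4/pi)^1 * sqrt(2692)
= 0.5 * 1.273240 * 51.884487
= 33.0307

33.0307


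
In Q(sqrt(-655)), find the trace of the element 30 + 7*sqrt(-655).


Tr(a + b*sqrt(d)) = (a + b*sqrt(d)) + (a - b*sqrt(d)) = 2a
= 2 * (30)
= 60

60


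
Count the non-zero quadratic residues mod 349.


For prime p, the number of non-zero quadratic residues is (p-1)/2.
= (349-1)/2
= 174

174


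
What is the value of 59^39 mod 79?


p = 79 is prime and the exponent is (p-1)/2 = 39, so by Euler's criterion 59^39 = (59/79) = +1 or -1 mod 79.
Compute by square-and-multiply:
  39 = 32 + 4 + 2 + 1 (binary 100111)
  Repeated squaring mod 79: 59^1 = 59, 59^2 = 5, 59^4 = 25, 59^8 = 72, 59^16 = 49, 59^32 = 31
  59^39 = 59^32 * 59^4 * 59^2 * 59^1 = 31 * 25 * 5 * 59 mod 79
    31 * 25 = 775 = 64 mod 79
    64 * 5 = 320 = 4 mod 79
    4 * 59 = 236 = 78 mod 79
  59^39 = 78 mod 79
Result 78 = p - 1 = -1 mod 79: 59 is a quadratic non-residue mod 79. As a residue in [0, p-1] the value is 78.
59^39 mod 79 = 78

78


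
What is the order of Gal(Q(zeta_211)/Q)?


|Gal(Q(zeta_211)/Q)| = phi(211)
= 210

210


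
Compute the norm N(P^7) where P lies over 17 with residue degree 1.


N(P^a) = p^(a*f)
= 17^(7*1)
= 17^7
= 410338673

410338673


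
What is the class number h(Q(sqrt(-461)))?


K = Q(sqrt(-461)). d mod 4 = 3, so D = disc(K) = 4d = -1844
h(K) equals the number of primitive reduced positive-definite forms (a, b, c) = a*x^2 + b*x*y + c*y^2 with b^2 - 4ac = D,
where reduced means |b| <= a <= c, with b >= 0 whenever |b| = a or a = c, and primitive means gcd(a, b, c) = 1.
Reduced forces 3a^2 <= |D| = 1844, so 1 <= a <= 24; b must have the parity of D, and c = (b^2 - D)/(4a) must be an integer >= a.
Enumerate a = 1..24, b in [-a, a]:
  a=1: (1, 0, 461)  [1]
  a=2: (2, 2, 231)  [1]
  a=3: (3, -2, 154), (3, 2, 154)  [2]
  a=4: none
  a=5: (5, -4, 93), (5, 4, 93)  [2]
  a=6: (6, -2, 77), (6, 2, 77)  [2]
  a=7: (7, -2, 66), (7, 2, 66)  [2]
  a=8: none
  a=9: (9, -8, 53), (9, 8, 53)  [2]
  a=10: (10, -6, 47), (10, 6, 47)  [2]
  a=11: (11, -2, 42), (11, 2, 42)  [2]
  a=12..13: none
  a=14: (14, -2, 33), (14, 2, 33)  [2]
  a=15: (15, -14, 34), (15, -4, 31), (15, 4, 31), (15, 14, 34)  [4]
  a=16: none
  a=17: (17, -14, 30), (17, 14, 30)  [2]
  a=18: (18, -10, 27), (18, 10, 27)  [2]
  a=19..20: none
  a=21: (21, -16, 25), (21, -2, 22), (21, 2, 22), (21, 16, 25)  [4]
  a=22..24: none
Total reduced forms: 1 + 1 + 2 + 2 + 2 + 2 + 2 + 2 + 2 + 2 + 4 + 2 + 2 + 4 = 30
h = 30

30


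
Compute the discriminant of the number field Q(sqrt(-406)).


For K = Q(sqrt(d)) with d squarefree: disc(K) = d if d = 1 mod 4, and disc(K) = 4d if d = 2 or 3 mod 4.
Here d = -406, and d mod 4 = 2.
d = 2 mod 4, not 1 (O_K = Z[sqrt(d)]), so disc(K) = 4d = 4 * (-406) = -1624

-1624


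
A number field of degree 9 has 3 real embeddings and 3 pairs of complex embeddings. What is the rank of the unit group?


By Dirichlet's unit theorem:
rank = r1 + r2 - 1
= 3 + 3 - 1
= 5

5


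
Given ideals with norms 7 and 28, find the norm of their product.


N(IJ) = N(I) * N(J)
= 7 * 28
= 196

196


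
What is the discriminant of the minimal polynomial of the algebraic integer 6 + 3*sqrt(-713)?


The element 6 + 3*sqrt(-713) has minimal polynomial:
x^2 - 12*x + 6453
Discriminant = (-12)^2 - 4*(6453)
= 144 - 25812
= -25668

-25668


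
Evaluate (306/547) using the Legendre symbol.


p = 547 is prime, so compute (306/547) with the reciprocity algorithm (Jacobi-symbol steps: pull out 2s via (2/n), flip via reciprocity, reduce):
  pull out 2: (2/547) = -1  (since 547 mod 8 = 3)
  reciprocity: (153/547) -> +(547/153)
  reduce: (88/153)
  pull out 2: (2/153) = +1  (since 153 mod 8 = 1)
  pull out 2: (2/153) = +1  (since 153 mod 8 = 1)
  pull out 2: (2/153) = +1  (since 153 mod 8 = 1)
  reciprocity: (11/153) -> +(153/11)
  reduce: (10/11)
  pull out 2: (2/11) = -1  (since 11 mod 8 = 3)
  reciprocity: (5/11) -> +(11/5)
  reduce: (1/5)
  (1/5) = 1
Product of signs = 1
(306/547) = 1

1


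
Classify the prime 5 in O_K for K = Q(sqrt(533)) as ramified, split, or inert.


K = Q(sqrt(533)). Since d mod 4 = 1, disc(K) = 533.
Check p | disc: 533 mod 5 = 3.
p does not divide disc. Compute Legendre symbol (d/p):
3^((5-1)/2) mod 5 = -1
(d/p) = -1, so p is inert: (p) stays prime with e=1, f=2, g=1.
Therefore p is inert.

inert


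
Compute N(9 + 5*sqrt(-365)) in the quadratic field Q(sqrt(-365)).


N(a + b*sqrt(d)) = a^2 - d*b^2
= (9)^2 - (-365)*(5)^2
= 81 + 9125
= 9206

9206


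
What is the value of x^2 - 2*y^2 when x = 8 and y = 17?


x^2 - d*y^2
= 8^2 - 2*17^2
= 64 - 578
= -514

-514


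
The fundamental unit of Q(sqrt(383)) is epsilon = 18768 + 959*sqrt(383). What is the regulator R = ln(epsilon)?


epsilon = 18768 + 959*sqrt(383)
= 37536.0000
R = ln(37536.0000)
= 10.5331

10.5331


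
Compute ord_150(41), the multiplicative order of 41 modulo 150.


We want ord_150(41), the smallest k >= 1 with 41^k = 1 mod 150.
n = 150 = 2 * 3 * 5^2, phi(150) = 40; the order divides phi(n).
Divisors of 40: 1, 2, 4, 5, 8, 10, 20, 40
Repeated squaring mod 150: 41^1 = 41, 41^2 = 31, 41^4 = 61, 41^8 = 121, 41^16 = 91, 41^32 = 31
Test divisors in increasing order:
  k=1: 41^1 = 41 mod 150
  k=2: 41^2 = 31 mod 150
  k=4: 41^4 = 61 mod 150
  k=5: 41^5 = 61 * 41 = 101 mod 150
  k=8: 41^8 = 121 mod 150
  k=10: 41^10 = 121 * 31 = 1 mod 150  <- first divisor giving 1
Order = 10

10


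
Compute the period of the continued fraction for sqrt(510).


Run the CF algorithm for sqrt(510).
a_0 = floor(sqrt(510)) = 22; set m_0=0, q_0=1.
Recurrence: m' = q*a - m,  q' = (d - m'^2)/q,  a' = floor((a_0 + m')/q').
  step 1: m=22, q=26, a=1
  step 2: m=4, q=19, a=1
  step 3: m=15, q=15, a=2
  step 4: m=15, q=19, a=1
  step 5: m=4, q=26, a=1
  step 6: m=22, q=1, a=44
a_6 = 2*a_0 = 44, so the period closes here.
sqrt(510) = [22; 1, 1, 2, 1, 1, 44]
Period length = 6

6


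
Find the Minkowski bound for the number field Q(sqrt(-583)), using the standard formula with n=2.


d = -583, d mod 4 = 1, so disc(K) = d = -583; |disc(K)| = 583
Imaginary quadratic field, so n = 2, s = r2 = 1, r1 = 0
M = (n!/n^n) * (4/pi)^s * sqrt(|disc(K)|) = (2!/2^2) * (4/pi)^1 * sqrt(583)
= 0.5 * 1.273240 * 24.145393
= 15.3714

15.3714


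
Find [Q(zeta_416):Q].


The degree equals Euler's totient phi(416).
416 = 2^5 * 13
phi(416) = 192

192


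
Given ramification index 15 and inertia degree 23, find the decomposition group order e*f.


|D_P| = e * f
= 15 * 23
= 345

345


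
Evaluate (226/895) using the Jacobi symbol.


Compute (226/895) via quadratic reciprocity:
  pull out 2: (2/895) = +1  (since 895 mod 8 = 7)
  reciprocity: (113/895) -> +(895/113)
  reduce: (104/113)
  pull out 2: (2/113) = +1  (since 113 mod 8 = 1)
  pull out 2: (2/113) = +1  (since 113 mod 8 = 1)
  pull out 2: (2/113) = +1  (since 113 mod 8 = 1)
  reciprocity: (13/113) -> +(113/13)
  reduce: (9/13)
  reciprocity: (9/13) -> +(13/9)
  reduce: (4/9)
  pull out 2: (2/9) = +1  (since 9 mod 8 = 1)
  pull out 2: (2/9) = +1  (since 9 mod 8 = 1)
  (1/9) = 1
Product of signs = 1

1


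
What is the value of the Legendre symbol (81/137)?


p = 137 is prime, so compute (81/137) with the reciprocity algorithm (Jacobi-symbol steps: pull out 2s via (2/n), flip via reciprocity, reduce):
  reciprocity: (81/137) -> +(137/81)
  reduce: (56/81)
  pull out 2: (2/81) = +1  (since 81 mod 8 = 1)
  pull out 2: (2/81) = +1  (since 81 mod 8 = 1)
  pull out 2: (2/81) = +1  (since 81 mod 8 = 1)
  reciprocity: (7/81) -> +(81/7)
  reduce: (4/7)
  pull out 2: (2/7) = +1  (since 7 mod 8 = 7)
  pull out 2: (2/7) = +1  (since 7 mod 8 = 7)
  (1/7) = 1
Product of signs = 1
(81/137) = 1

1


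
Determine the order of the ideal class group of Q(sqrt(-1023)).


K = Q(sqrt(-1023)). d mod 4 = 1, so D = disc(K) = d = -1023
h(K) equals the number of primitive reduced positive-definite forms (a, b, c) = a*x^2 + b*x*y + c*y^2 with b^2 - 4ac = D,
where reduced means |b| <= a <= c, with b >= 0 whenever |b| = a or a = c, and primitive means gcd(a, b, c) = 1.
Reduced forces 3a^2 <= |D| = 1023, so 1 <= a <= 18; b must have the parity of D, and c = (b^2 - D)/(4a) must be an integer >= a.
Enumerate a = 1..18, b in [-a, a]:
  a=1: (1, 1, 256)  [1]
  a=2: (2, -1, 128), (2, 1, 128)  [2]
  a=3: (3, 3, 86)  [1]
  a=4: (4, -1, 64), (4, 1, 64)  [2]
  a=5: none
  a=6: (6, -3, 43), (6, 3, 43)  [2]
  a=7: none
  a=8: (8, -1, 32), (8, 1, 32)  [2]
  a=9..10: none
  a=11: (11, 11, 26)  [1]
  a=12: (12, -9, 23), (12, 9, 23)  [2]
  a=13: (13, -11, 22), (13, 11, 22)  [2]
  a=14..15: none
  a=16: (16, 1, 16)  [1]
  a=17..18: none
Total reduced forms: 1 + 2 + 1 + 2 + 2 + 2 + 1 + 2 + 2 + 1 = 16
h = 16

16


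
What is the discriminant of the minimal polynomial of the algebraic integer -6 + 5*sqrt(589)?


The element -6 + 5*sqrt(589) has minimal polynomial:
x^2 + 12*x - 14689
Discriminant = (12)^2 - 4*(-14689)
= 144 + 58756
= 58900

58900


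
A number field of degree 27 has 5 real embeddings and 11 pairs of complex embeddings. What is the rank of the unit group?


By Dirichlet's unit theorem:
rank = r1 + r2 - 1
= 5 + 11 - 1
= 15

15


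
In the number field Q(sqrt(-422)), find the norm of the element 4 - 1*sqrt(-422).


N(a + b*sqrt(d)) = a^2 - d*b^2
= (4)^2 - (-422)*(-1)^2
= 16 + 422
= 438

438


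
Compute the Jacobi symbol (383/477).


Compute (383/477) via quadratic reciprocity:
  reciprocity: (383/477) -> +(477/383)
  reduce: (94/383)
  pull out 2: (2/383) = +1  (since 383 mod 8 = 7)
  reciprocity: (47/383) -> -(383/47)
  reduce: (7/47)
  reciprocity: (7/47) -> -(47/7)
  reduce: (5/7)
  reciprocity: (5/7) -> +(7/5)
  reduce: (2/5)
  pull out 2: (2/5) = -1  (since 5 mod 8 = 5)
  (1/5) = 1
Product of signs = -1

-1


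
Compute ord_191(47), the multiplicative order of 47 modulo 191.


We want ord_191(47), the smallest k >= 1 with 47^k = 1 mod 191.
n = 191 = 191, phi(191) = 190; the order divides phi(n).
Divisors of 190: 1, 2, 5, 10, 19, 38, 95, 190
Repeated squaring mod 191: 47^1 = 47, 47^2 = 108, 47^4 = 13, 47^8 = 169, 47^16 = 102, 47^32 = 90, 47^64 = 78, 47^128 = 163
Test divisors in increasing order:
  k=1: 47^1 = 47 mod 191
  k=2: 47^2 = 108 mod 191
  k=5: 47^5 = 13 * 47 = 38 mod 191
  k=10: 47^10 = 169 * 108 = 107 mod 191
  k=19: 47^19 = 102 * 108 * 47 = 142 mod 191
  k=38: 47^38 = 90 * 13 * 108 = 109 mod 191
  k=95: 47^95 = 78 * 102 * 169 * 13 * 108 * 47 = 190 mod 191
  k=190: 47^190 = 163 * 90 * 102 * 169 * 13 * 108 = 1 mod 191  <- first divisor giving 1
Order = 190

190


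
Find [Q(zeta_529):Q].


The degree equals Euler's totient phi(529).
529 = 23^2
phi(529) = 506

506


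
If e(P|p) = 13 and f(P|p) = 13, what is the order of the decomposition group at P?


|D_P| = e * f
= 13 * 13
= 169

169


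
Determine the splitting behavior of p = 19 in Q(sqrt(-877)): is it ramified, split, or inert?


K = Q(sqrt(-877)). Since d mod 4 = 3, disc(K) = -3508.
Check p | disc: -3508 mod 19 = 7.
p does not divide disc. Compute Legendre symbol (d/p):
16^((19-1)/2) mod 19 = 1
(d/p) = 1, so p splits: (p) = P*P' with e=1, f=1, g=2.
Therefore p is split.

split


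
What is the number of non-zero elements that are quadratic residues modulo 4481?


For prime p, the number of non-zero quadratic residues is (p-1)/2.
= (4481-1)/2
= 2240

2240


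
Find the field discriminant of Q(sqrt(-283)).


For K = Q(sqrt(d)) with d squarefree: disc(K) = d if d = 1 mod 4, and disc(K) = 4d if d = 2 or 3 mod 4.
Here d = -283, and d mod 4 = 1.
d = 1 mod 4 (O_K = Z[(1+sqrt(d))/2]), so disc(K) = d = -283

-283


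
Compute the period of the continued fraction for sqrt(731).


Run the CF algorithm for sqrt(731).
a_0 = floor(sqrt(731)) = 27; set m_0=0, q_0=1.
Recurrence: m' = q*a - m,  q' = (d - m'^2)/q,  a' = floor((a_0 + m')/q').
  step 1: m=27, q=2, a=27
  step 2: m=27, q=1, a=54
a_2 = 2*a_0 = 54, so the period closes here.
sqrt(731) = [27; 27, 54]
Period length = 2

2


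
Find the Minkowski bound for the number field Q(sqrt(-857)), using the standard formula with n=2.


d = -857, d mod 4 = 3, so disc(K) = 4d = -3428; |disc(K)| = 3428
Imaginary quadratic field, so n = 2, s = r2 = 1, r1 = 0
M = (n!/n^n) * (4/pi)^s * sqrt(|disc(K)|) = (2!/2^2) * (4/pi)^1 * sqrt(3428)
= 0.5 * 1.273240 * 58.549125
= 37.2735

37.2735


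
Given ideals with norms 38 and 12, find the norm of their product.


N(IJ) = N(I) * N(J)
= 38 * 12
= 456

456


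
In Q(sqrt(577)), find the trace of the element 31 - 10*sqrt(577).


Tr(a + b*sqrt(d)) = (a + b*sqrt(d)) + (a - b*sqrt(d)) = 2a
= 2 * (31)
= 62

62


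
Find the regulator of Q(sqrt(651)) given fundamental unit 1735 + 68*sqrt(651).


epsilon = 1735 + 68*sqrt(651)
= 3469.9997
R = ln(3469.9997)
= 8.1519

8.1519


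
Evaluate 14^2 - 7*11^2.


x^2 - d*y^2
= 14^2 - 7*11^2
= 196 - 847
= -651

-651


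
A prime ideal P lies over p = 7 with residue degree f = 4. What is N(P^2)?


N(P^a) = p^(a*f)
= 7^(2*4)
= 7^8
= 5764801

5764801


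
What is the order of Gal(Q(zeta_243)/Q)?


|Gal(Q(zeta_243)/Q)| = phi(243)
= 162

162


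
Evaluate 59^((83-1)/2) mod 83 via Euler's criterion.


p = 83 is prime and the exponent is (p-1)/2 = 41, so by Euler's criterion 59^41 = (59/83) = +1 or -1 mod 83.
Compute by square-and-multiply:
  41 = 32 + 8 + 1 (binary 101001)
  Repeated squaring mod 83: 59^1 = 59, 59^2 = 78, 59^4 = 25, 59^8 = 44, 59^16 = 27, 59^32 = 65
  59^41 = 59^32 * 59^8 * 59^1 = 65 * 44 * 59 mod 83
    65 * 44 = 2860 = 38 mod 83
    38 * 59 = 2242 = 1 mod 83
  59^41 = 1 mod 83
Result 1: 59 is a quadratic residue mod 83.
59^41 mod 83 = 1

1


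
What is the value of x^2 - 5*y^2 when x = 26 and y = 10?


x^2 - d*y^2
= 26^2 - 5*10^2
= 676 - 500
= 176

176


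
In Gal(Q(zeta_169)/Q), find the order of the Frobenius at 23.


The Frobenius at p in Gal(Q(zeta_n)/Q) = (Z/nZ)* is the class of p, so its order is ord_169(23), the smallest k >= 1 with 23^k = 1 mod 169.
n = 169 = 13^2, phi(169) = 156; the order divides phi(n).
Divisors of 156: 1, 2, 3, 4, 6, 12, 13, 26, 39, 52, 78, 156
Repeated squaring mod 169: 23^1 = 23, 23^2 = 22, 23^4 = 146, 23^8 = 22, 23^16 = 146, 23^32 = 22, 23^64 = 146, 23^128 = 22
Test divisors in increasing order:
  k=1: 23^1 = 23 mod 169
  k=2: 23^2 = 22 mod 169
  k=3: 23^3 = 22 * 23 = 168 mod 169
  k=4: 23^4 = 146 mod 169
  k=6: 23^6 = 146 * 22 = 1 mod 169  <- first divisor giving 1
Order = 6

6


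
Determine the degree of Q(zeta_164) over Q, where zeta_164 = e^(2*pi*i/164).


The degree equals Euler's totient phi(164).
164 = 2^2 * 41
phi(164) = 80

80


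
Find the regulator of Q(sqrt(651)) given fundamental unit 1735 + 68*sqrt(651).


epsilon = 1735 + 68*sqrt(651)
= 3469.9997
R = ln(3469.9997)
= 8.1519

8.1519


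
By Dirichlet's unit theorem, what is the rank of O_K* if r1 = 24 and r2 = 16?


By Dirichlet's unit theorem:
rank = r1 + r2 - 1
= 24 + 16 - 1
= 39

39


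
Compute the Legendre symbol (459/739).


p = 739 is prime, so compute (459/739) with the reciprocity algorithm (Jacobi-symbol steps: pull out 2s via (2/n), flip via reciprocity, reduce):
  reciprocity: (459/739) -> -(739/459)
  reduce: (280/459)
  pull out 2: (2/459) = -1  (since 459 mod 8 = 3)
  pull out 2: (2/459) = -1  (since 459 mod 8 = 3)
  pull out 2: (2/459) = -1  (since 459 mod 8 = 3)
  reciprocity: (35/459) -> -(459/35)
  reduce: (4/35)
  pull out 2: (2/35) = -1  (since 35 mod 8 = 3)
  pull out 2: (2/35) = -1  (since 35 mod 8 = 3)
  (1/35) = 1
Product of signs = -1
(459/739) = -1

-1


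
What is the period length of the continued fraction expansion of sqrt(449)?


Run the CF algorithm for sqrt(449).
a_0 = floor(sqrt(449)) = 21; set m_0=0, q_0=1.
Recurrence: m' = q*a - m,  q' = (d - m'^2)/q,  a' = floor((a_0 + m')/q').
  step 1: m=21, q=8, a=5
  step 2: m=19, q=11, a=3
  step 3: m=14, q=23, a=1
  step 4: m=9, q=16, a=1
  step 5: m=7, q=25, a=1
  step 6: m=18, q=5, a=7
  step 7: m=17, q=32, a=1
  step 8: m=15, q=7, a=5
  step 9: m=20, q=7, a=5
  step 10: m=15, q=32, a=1
  step 11: m=17, q=5, a=7
  step 12: m=18, q=25, a=1
  step 13: m=7, q=16, a=1
  step 14: m=9, q=23, a=1
  step 15: m=14, q=11, a=3
  step 16: m=19, q=8, a=5
  step 17: m=21, q=1, a=42
a_17 = 2*a_0 = 42, so the period closes here.
sqrt(449) = [21; 5, 3, 1, 1, 1, 7, 1, 5, 5, 1, 7, 1, 1, 1, 3, 5, 42]
Period length = 17

17


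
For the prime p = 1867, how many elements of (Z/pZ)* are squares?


For prime p, the number of non-zero quadratic residues is (p-1)/2.
= (1867-1)/2
= 933

933


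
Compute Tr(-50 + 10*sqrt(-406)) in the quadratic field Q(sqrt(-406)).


Tr(a + b*sqrt(d)) = (a + b*sqrt(d)) + (a - b*sqrt(d)) = 2a
= 2 * (-50)
= -100

-100


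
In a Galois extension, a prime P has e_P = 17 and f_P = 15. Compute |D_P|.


|D_P| = e * f
= 17 * 15
= 255

255


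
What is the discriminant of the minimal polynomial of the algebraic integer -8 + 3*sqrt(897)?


The element -8 + 3*sqrt(897) has minimal polynomial:
x^2 + 16*x - 8009
Discriminant = (16)^2 - 4*(-8009)
= 256 + 32036
= 32292

32292


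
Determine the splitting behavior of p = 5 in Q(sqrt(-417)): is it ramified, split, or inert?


K = Q(sqrt(-417)). Since d mod 4 = 3, disc(K) = -1668.
Check p | disc: -1668 mod 5 = 2.
p does not divide disc. Compute Legendre symbol (d/p):
3^((5-1)/2) mod 5 = -1
(d/p) = -1, so p is inert: (p) stays prime with e=1, f=2, g=1.
Therefore p is inert.

inert


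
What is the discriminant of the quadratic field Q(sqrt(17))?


For K = Q(sqrt(d)) with d squarefree: disc(K) = d if d = 1 mod 4, and disc(K) = 4d if d = 2 or 3 mod 4.
Here d = 17, and d mod 4 = 1.
d = 1 mod 4 (O_K = Z[(1+sqrt(d))/2]), so disc(K) = d = 17

17


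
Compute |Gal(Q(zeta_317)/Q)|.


|Gal(Q(zeta_317)/Q)| = phi(317)
= 316

316


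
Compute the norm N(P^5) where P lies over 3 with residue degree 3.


N(P^a) = p^(a*f)
= 3^(5*3)
= 3^15
= 14348907

14348907


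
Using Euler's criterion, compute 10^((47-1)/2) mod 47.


p = 47 is prime and the exponent is (p-1)/2 = 23, so by Euler's criterion 10^23 = (10/47) = +1 or -1 mod 47.
Compute by square-and-multiply:
  23 = 16 + 4 + 2 + 1 (binary 10111)
  Repeated squaring mod 47: 10^1 = 10, 10^2 = 6, 10^4 = 36, 10^8 = 27, 10^16 = 24
  10^23 = 10^16 * 10^4 * 10^2 * 10^1 = 24 * 36 * 6 * 10 mod 47
    24 * 36 = 864 = 18 mod 47
    18 * 6 = 108 = 14 mod 47
    14 * 10 = 140 = 46 mod 47
  10^23 = 46 mod 47
Result 46 = p - 1 = -1 mod 47: 10 is a quadratic non-residue mod 47. As a residue in [0, p-1] the value is 46.
10^23 mod 47 = 46

46


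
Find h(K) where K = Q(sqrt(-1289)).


K = Q(sqrt(-1289)). d mod 4 = 3, so D = disc(K) = 4d = -5156
h(K) equals the number of primitive reduced positive-definite forms (a, b, c) = a*x^2 + b*x*y + c*y^2 with b^2 - 4ac = D,
where reduced means |b| <= a <= c, with b >= 0 whenever |b| = a or a = c, and primitive means gcd(a, b, c) = 1.
Reduced forces 3a^2 <= |D| = 5156, so 1 <= a <= 41; b must have the parity of D, and c = (b^2 - D)/(4a) must be an integer >= a.
Enumerate a = 1..41, b in [-a, a]:
  a=1: (1, 0, 1289)  [1]
  a=2: (2, 2, 645)  [1]
  a=3: (3, -2, 430), (3, 2, 430)  [2]
  a=4: none
  a=5: (5, -2, 258), (5, 2, 258)  [2]
  a=6: (6, -2, 215), (6, 2, 215)  [2]
  a=7..8: none
  a=9: (9, -8, 145), (9, 8, 145)  [2]
  a=10: (10, -2, 129), (10, 2, 129)  [2]
  a=11: (11, -6, 118), (11, 6, 118)  [2]
  a=12..14: none
  a=15: (15, -8, 87), (15, -2, 86), (15, 2, 86), (15, 8, 87)  [4]
  a=16..17: none
  a=18: (18, -10, 73), (18, 10, 73)  [2]
  a=19..21: none
  a=22: (22, -6, 59), (22, 6, 59)  [2]
  a=23..24: none
  a=25: (25, -12, 53), (25, 12, 53)  [2]
  a=26: none
  a=27: (27, -26, 54), (27, 26, 54)  [2]
  a=28: none
  a=29: (29, -8, 45), (29, 8, 45)  [2]
  a=30: (30, -22, 47), (30, -2, 43), (30, 2, 43), (30, 22, 47)  [4]
  a=31..32: none
  a=33: (33, -28, 45), (33, -16, 41), (33, 16, 41), (33, 28, 45)  [4]
  a=34..41: none
Total reduced forms: 1 + 1 + 2 + 2 + 2 + 2 + 2 + 2 + 4 + 2 + 2 + 2 + 2 + 2 + 4 + 4 = 36
h = 36

36


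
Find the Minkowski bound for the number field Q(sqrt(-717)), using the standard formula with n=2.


d = -717, d mod 4 = 3, so disc(K) = 4d = -2868; |disc(K)| = 2868
Imaginary quadratic field, so n = 2, s = r2 = 1, r1 = 0
M = (n!/n^n) * (4/pi)^s * sqrt(|disc(K)|) = (2!/2^2) * (4/pi)^1 * sqrt(2868)
= 0.5 * 1.273240 * 53.553711
= 34.0934

34.0934


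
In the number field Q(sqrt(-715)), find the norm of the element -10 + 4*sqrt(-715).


N(a + b*sqrt(d)) = a^2 - d*b^2
= (-10)^2 - (-715)*(4)^2
= 100 + 11440
= 11540

11540


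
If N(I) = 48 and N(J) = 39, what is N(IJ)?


N(IJ) = N(I) * N(J)
= 48 * 39
= 1872

1872


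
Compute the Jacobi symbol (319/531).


Compute (319/531) via quadratic reciprocity:
  reciprocity: (319/531) -> -(531/319)
  reduce: (212/319)
  pull out 2: (2/319) = +1  (since 319 mod 8 = 7)
  pull out 2: (2/319) = +1  (since 319 mod 8 = 7)
  reciprocity: (53/319) -> +(319/53)
  reduce: (1/53)
  (1/53) = 1
Product of signs = -1

-1


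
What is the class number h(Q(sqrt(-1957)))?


K = Q(sqrt(-1957)). d mod 4 = 3, so D = disc(K) = 4d = -7828
h(K) equals the number of primitive reduced positive-definite forms (a, b, c) = a*x^2 + b*x*y + c*y^2 with b^2 - 4ac = D,
where reduced means |b| <= a <= c, with b >= 0 whenever |b| = a or a = c, and primitive means gcd(a, b, c) = 1.
Reduced forces 3a^2 <= |D| = 7828, so 1 <= a <= 51; b must have the parity of D, and c = (b^2 - D)/(4a) must be an integer >= a.
Enumerate a = 1..51, b in [-a, a]:
  a=1: (1, 0, 1957)  [1]
  a=2: (2, 2, 979)  [1]
  a=3..10: none
  a=11: (11, -2, 178), (11, 2, 178)  [2]
  a=12..16: none
  a=17: (17, -14, 118), (17, 14, 118)  [2]
  a=18: none
  a=19: (19, 0, 103)  [1]
  a=20..21: none
  a=22: (22, -2, 89), (22, 2, 89)  [2]
  a=23..33: none
  a=34: (34, -14, 59), (34, 14, 59)  [2]
  a=35..36: none
  a=37: (37, -4, 53), (37, 4, 53)  [2]
  a=38: (38, 38, 61)  [1]
  a=39..42: none
  a=43: (43, -16, 47), (43, 16, 47)  [2]
  a=44..51: none
Total reduced forms: 1 + 1 + 2 + 2 + 1 + 2 + 2 + 2 + 1 + 2 = 16
h = 16

16


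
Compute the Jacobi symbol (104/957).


Compute (104/957) via quadratic reciprocity:
  pull out 2: (2/957) = -1  (since 957 mod 8 = 5)
  pull out 2: (2/957) = -1  (since 957 mod 8 = 5)
  pull out 2: (2/957) = -1  (since 957 mod 8 = 5)
  reciprocity: (13/957) -> +(957/13)
  reduce: (8/13)
  pull out 2: (2/13) = -1  (since 13 mod 8 = 5)
  pull out 2: (2/13) = -1  (since 13 mod 8 = 5)
  pull out 2: (2/13) = -1  (since 13 mod 8 = 5)
  (1/13) = 1
Product of signs = 1

1


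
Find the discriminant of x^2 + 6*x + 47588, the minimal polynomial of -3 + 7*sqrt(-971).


The element -3 + 7*sqrt(-971) has minimal polynomial:
x^2 + 6*x + 47588
Discriminant = (6)^2 - 4*(47588)
= 36 - 190352
= -190316

-190316


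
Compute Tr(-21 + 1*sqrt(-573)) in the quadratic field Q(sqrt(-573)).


Tr(a + b*sqrt(d)) = (a + b*sqrt(d)) + (a - b*sqrt(d)) = 2a
= 2 * (-21)
= -42

-42


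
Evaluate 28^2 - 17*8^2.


x^2 - d*y^2
= 28^2 - 17*8^2
= 784 - 1088
= -304

-304


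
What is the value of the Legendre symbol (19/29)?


p = 29 is prime, so compute (19/29) with the reciprocity algorithm (Jacobi-symbol steps: pull out 2s via (2/n), flip via reciprocity, reduce):
  reciprocity: (19/29) -> +(29/19)
  reduce: (10/19)
  pull out 2: (2/19) = -1  (since 19 mod 8 = 3)
  reciprocity: (5/19) -> +(19/5)
  reduce: (4/5)
  pull out 2: (2/5) = -1  (since 5 mod 8 = 5)
  pull out 2: (2/5) = -1  (since 5 mod 8 = 5)
  (1/5) = 1
Product of signs = -1
(19/29) = -1

-1


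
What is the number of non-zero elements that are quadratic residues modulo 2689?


For prime p, the number of non-zero quadratic residues is (p-1)/2.
= (2689-1)/2
= 1344

1344


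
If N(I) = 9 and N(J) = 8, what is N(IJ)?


N(IJ) = N(I) * N(J)
= 9 * 8
= 72

72


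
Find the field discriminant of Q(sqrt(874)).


For K = Q(sqrt(d)) with d squarefree: disc(K) = d if d = 1 mod 4, and disc(K) = 4d if d = 2 or 3 mod 4.
Here d = 874, and d mod 4 = 2.
d = 2 mod 4, not 1 (O_K = Z[sqrt(d)]), so disc(K) = 4d = 4 * (874) = 3496

3496


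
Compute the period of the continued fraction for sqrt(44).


Run the CF algorithm for sqrt(44).
a_0 = floor(sqrt(44)) = 6; set m_0=0, q_0=1.
Recurrence: m' = q*a - m,  q' = (d - m'^2)/q,  a' = floor((a_0 + m')/q').
  step 1: m=6, q=8, a=1
  step 2: m=2, q=5, a=1
  step 3: m=3, q=7, a=1
  step 4: m=4, q=4, a=2
  step 5: m=4, q=7, a=1
  step 6: m=3, q=5, a=1
  step 7: m=2, q=8, a=1
  step 8: m=6, q=1, a=12
a_8 = 2*a_0 = 12, so the period closes here.
sqrt(44) = [6; 1, 1, 1, 2, 1, 1, 1, 12]
Period length = 8

8


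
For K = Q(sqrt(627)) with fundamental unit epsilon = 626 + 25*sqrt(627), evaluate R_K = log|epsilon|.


epsilon = 626 + 25*sqrt(627)
= 1251.9992
R = ln(1251.9992)
= 7.1325

7.1325


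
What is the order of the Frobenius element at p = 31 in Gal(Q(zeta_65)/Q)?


The Frobenius at p in Gal(Q(zeta_n)/Q) = (Z/nZ)* is the class of p, so its order is ord_65(31), the smallest k >= 1 with 31^k = 1 mod 65.
n = 65 = 5 * 13, phi(65) = 48; the order divides phi(n).
Divisors of 48: 1, 2, 3, 4, 6, 8, 12, 16, 24, 48
Repeated squaring mod 65: 31^1 = 31, 31^2 = 51, 31^4 = 1, 31^8 = 1, 31^16 = 1, 31^32 = 1
Test divisors in increasing order:
  k=1: 31^1 = 31 mod 65
  k=2: 31^2 = 51 mod 65
  k=3: 31^3 = 51 * 31 = 21 mod 65
  k=4: 31^4 = 1 mod 65  <- first divisor giving 1
Order = 4

4


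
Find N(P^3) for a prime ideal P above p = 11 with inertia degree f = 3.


N(P^a) = p^(a*f)
= 11^(3*3)
= 11^9
= 2357947691

2357947691


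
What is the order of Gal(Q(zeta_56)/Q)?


|Gal(Q(zeta_56)/Q)| = phi(56)
= 24

24


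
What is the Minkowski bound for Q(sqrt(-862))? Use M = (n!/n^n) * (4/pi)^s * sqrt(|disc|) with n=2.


d = -862, d mod 4 = 2, so disc(K) = 4d = -3448; |disc(K)| = 3448
Imaginary quadratic field, so n = 2, s = r2 = 1, r1 = 0
M = (n!/n^n) * (4/pi)^s * sqrt(|disc(K)|) = (2!/2^2) * (4/pi)^1 * sqrt(3448)
= 0.5 * 1.273240 * 58.719673
= 37.3821

37.3821


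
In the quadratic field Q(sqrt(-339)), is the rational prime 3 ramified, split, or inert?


K = Q(sqrt(-339)). Since d mod 4 = 1, disc(K) = -339.
Check p | disc: -339 mod 3 = 0.
p divides disc, so p ramifies: (p) = P^2 with e=2, f=1, g=1.
Therefore p is ramified.

ramified


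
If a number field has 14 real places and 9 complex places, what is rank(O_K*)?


By Dirichlet's unit theorem:
rank = r1 + r2 - 1
= 14 + 9 - 1
= 22

22


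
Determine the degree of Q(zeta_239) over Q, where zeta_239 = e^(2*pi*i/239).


The degree equals Euler's totient phi(239).
239 = 239
phi(239) = 238

238


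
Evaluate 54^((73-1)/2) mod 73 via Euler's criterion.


p = 73 is prime and the exponent is (p-1)/2 = 36, so by Euler's criterion 54^36 = (54/73) = +1 or -1 mod 73.
Compute by square-and-multiply:
  36 = 32 + 4 (binary 100100)
  Repeated squaring mod 73: 54^1 = 54, 54^2 = 69, 54^4 = 16, 54^8 = 37, 54^16 = 55, 54^32 = 32
  54^36 = 54^32 * 54^4 = 32 * 16 mod 73
    32 * 16 = 512 = 1 mod 73
  54^36 = 1 mod 73
Result 1: 54 is a quadratic residue mod 73.
54^36 mod 73 = 1

1


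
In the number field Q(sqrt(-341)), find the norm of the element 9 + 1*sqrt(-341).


N(a + b*sqrt(d)) = a^2 - d*b^2
= (9)^2 - (-341)*(1)^2
= 81 + 341
= 422

422


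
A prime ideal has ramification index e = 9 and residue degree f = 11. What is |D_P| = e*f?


|D_P| = e * f
= 9 * 11
= 99

99


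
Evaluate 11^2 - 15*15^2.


x^2 - d*y^2
= 11^2 - 15*15^2
= 121 - 3375
= -3254

-3254


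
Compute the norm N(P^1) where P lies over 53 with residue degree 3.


N(P^a) = p^(a*f)
= 53^(1*3)
= 53^3
= 148877

148877


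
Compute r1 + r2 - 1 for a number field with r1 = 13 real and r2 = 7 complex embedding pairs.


By Dirichlet's unit theorem:
rank = r1 + r2 - 1
= 13 + 7 - 1
= 19

19


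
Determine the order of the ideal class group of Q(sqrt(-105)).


K = Q(sqrt(-105)). d mod 4 = 3, so D = disc(K) = 4d = -420
h(K) equals the number of primitive reduced positive-definite forms (a, b, c) = a*x^2 + b*x*y + c*y^2 with b^2 - 4ac = D,
where reduced means |b| <= a <= c, with b >= 0 whenever |b| = a or a = c, and primitive means gcd(a, b, c) = 1.
Reduced forces 3a^2 <= |D| = 420, so 1 <= a <= 11; b must have the parity of D, and c = (b^2 - D)/(4a) must be an integer >= a.
Enumerate a = 1..11, b in [-a, a]:
  a=1: (1, 0, 105)  [1]
  a=2: (2, 2, 53)  [1]
  a=3: (3, 0, 35)  [1]
  a=4: none
  a=5: (5, 0, 21)  [1]
  a=6: (6, 6, 19)  [1]
  a=7: (7, 0, 15)  [1]
  a=8..9: none
  a=10: (10, 10, 13)  [1]
  a=11: (11, 8, 11)  [1]
Total reduced forms: 1 + 1 + 1 + 1 + 1 + 1 + 1 + 1 = 8
h = 8

8


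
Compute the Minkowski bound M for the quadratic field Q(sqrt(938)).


d = 938, d mod 4 = 2, so disc(K) = 4d = 3752; |disc(K)| = 3752
Real quadratic field, so n = 2, s = r2 = 0, r1 = 2
M = (n!/n^n) * (4/pi)^s * sqrt(|disc(K)|) = (2!/2^2) * (4/pi)^0 * sqrt(3752)
= 0.5 * 1.000000 * 61.253571
= 30.6268

30.6268


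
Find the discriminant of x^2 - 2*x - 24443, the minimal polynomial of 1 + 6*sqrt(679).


The element 1 + 6*sqrt(679) has minimal polynomial:
x^2 - 2*x - 24443
Discriminant = (-2)^2 - 4*(-24443)
= 4 + 97772
= 97776

97776


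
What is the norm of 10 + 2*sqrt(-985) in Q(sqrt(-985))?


N(a + b*sqrt(d)) = a^2 - d*b^2
= (10)^2 - (-985)*(2)^2
= 100 + 3940
= 4040

4040


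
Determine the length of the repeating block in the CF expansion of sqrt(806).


Run the CF algorithm for sqrt(806).
a_0 = floor(sqrt(806)) = 28; set m_0=0, q_0=1.
Recurrence: m' = q*a - m,  q' = (d - m'^2)/q,  a' = floor((a_0 + m')/q').
  step 1: m=28, q=22, a=2
  step 2: m=16, q=25, a=1
  step 3: m=9, q=29, a=1
  step 4: m=20, q=14, a=3
  step 5: m=22, q=23, a=2
  step 6: m=24, q=10, a=5
  step 7: m=26, q=13, a=4
  step 8: m=26, q=10, a=5
  step 9: m=24, q=23, a=2
  step 10: m=22, q=14, a=3
  step 11: m=20, q=29, a=1
  step 12: m=9, q=25, a=1
  step 13: m=16, q=22, a=2
  step 14: m=28, q=1, a=56
a_14 = 2*a_0 = 56, so the period closes here.
sqrt(806) = [28; 2, 1, 1, 3, 2, 5, 4, 5, 2, 3, 1, 1, 2, 56]
Period length = 14

14


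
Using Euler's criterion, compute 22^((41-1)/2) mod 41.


p = 41 is prime and the exponent is (p-1)/2 = 20, so by Euler's criterion 22^20 = (22/41) = +1 or -1 mod 41.
Compute by square-and-multiply:
  20 = 16 + 4 (binary 10100)
  Repeated squaring mod 41: 22^1 = 22, 22^2 = 33, 22^4 = 23, 22^8 = 37, 22^16 = 16
  22^20 = 22^16 * 22^4 = 16 * 23 mod 41
    16 * 23 = 368 = 40 mod 41
  22^20 = 40 mod 41
Result 40 = p - 1 = -1 mod 41: 22 is a quadratic non-residue mod 41. As a residue in [0, p-1] the value is 40.
22^20 mod 41 = 40

40


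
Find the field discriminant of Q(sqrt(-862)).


For K = Q(sqrt(d)) with d squarefree: disc(K) = d if d = 1 mod 4, and disc(K) = 4d if d = 2 or 3 mod 4.
Here d = -862, and d mod 4 = 2.
d = 2 mod 4, not 1 (O_K = Z[sqrt(d)]), so disc(K) = 4d = 4 * (-862) = -3448

-3448


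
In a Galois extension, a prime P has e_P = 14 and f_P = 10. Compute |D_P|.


|D_P| = e * f
= 14 * 10
= 140

140


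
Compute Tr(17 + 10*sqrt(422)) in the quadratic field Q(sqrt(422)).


Tr(a + b*sqrt(d)) = (a + b*sqrt(d)) + (a - b*sqrt(d)) = 2a
= 2 * (17)
= 34

34


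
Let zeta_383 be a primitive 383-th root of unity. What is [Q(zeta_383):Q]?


The degree equals Euler's totient phi(383).
383 = 383
phi(383) = 382

382


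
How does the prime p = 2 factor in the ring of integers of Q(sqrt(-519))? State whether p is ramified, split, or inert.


K = Q(sqrt(-519)). Since d mod 4 = 1, disc(K) = -519.
Check p | disc: -519 mod 2 = 1.
p=2 does not divide disc (d is 1 mod 4). 2 splits iff d = 1 mod 8.
d mod 8 = 1, so (d/2) = 1.
(d/p) = 1, so p splits: (p) = P*P' with e=1, f=1, g=2.
Therefore p is split.

split


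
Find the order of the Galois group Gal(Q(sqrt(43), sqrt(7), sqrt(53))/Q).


The 3 square roots of distinct primes are multiplicatively independent over Q,
so [K:Q] = 2^3 and Gal(K/Q) is isomorphic to (Z/2Z)^3.
|Gal| = 2^3 = 8

8


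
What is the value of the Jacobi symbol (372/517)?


Compute (372/517) via quadratic reciprocity:
  pull out 2: (2/517) = -1  (since 517 mod 8 = 5)
  pull out 2: (2/517) = -1  (since 517 mod 8 = 5)
  reciprocity: (93/517) -> +(517/93)
  reduce: (52/93)
  pull out 2: (2/93) = -1  (since 93 mod 8 = 5)
  pull out 2: (2/93) = -1  (since 93 mod 8 = 5)
  reciprocity: (13/93) -> +(93/13)
  reduce: (2/13)
  pull out 2: (2/13) = -1  (since 13 mod 8 = 5)
  (1/13) = 1
Product of signs = -1

-1


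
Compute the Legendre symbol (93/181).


p = 181 is prime, so compute (93/181) with the reciprocity algorithm (Jacobi-symbol steps: pull out 2s via (2/n), flip via reciprocity, reduce):
  reciprocity: (93/181) -> +(181/93)
  reduce: (88/93)
  pull out 2: (2/93) = -1  (since 93 mod 8 = 5)
  pull out 2: (2/93) = -1  (since 93 mod 8 = 5)
  pull out 2: (2/93) = -1  (since 93 mod 8 = 5)
  reciprocity: (11/93) -> +(93/11)
  reduce: (5/11)
  reciprocity: (5/11) -> +(11/5)
  reduce: (1/5)
  (1/5) = 1
Product of signs = -1
(93/181) = -1

-1


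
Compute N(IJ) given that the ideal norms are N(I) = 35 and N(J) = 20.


N(IJ) = N(I) * N(J)
= 35 * 20
= 700

700


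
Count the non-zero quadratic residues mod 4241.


For prime p, the number of non-zero quadratic residues is (p-1)/2.
= (4241-1)/2
= 2120

2120


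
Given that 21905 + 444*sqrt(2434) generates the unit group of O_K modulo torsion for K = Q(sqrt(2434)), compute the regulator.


epsilon = 21905 + 444*sqrt(2434)
= 43810.0000
R = ln(43810.0000)
= 10.6876

10.6876


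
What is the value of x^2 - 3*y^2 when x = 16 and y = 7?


x^2 - d*y^2
= 16^2 - 3*7^2
= 256 - 147
= 109

109


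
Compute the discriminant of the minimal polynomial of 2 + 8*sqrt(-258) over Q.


The element 2 + 8*sqrt(-258) has minimal polynomial:
x^2 - 4*x + 16516
Discriminant = (-4)^2 - 4*(16516)
= 16 - 66064
= -66048

-66048


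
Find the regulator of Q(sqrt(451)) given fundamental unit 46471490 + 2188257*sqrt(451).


epsilon = 46471490 + 2188257*sqrt(451)
= 9.2943e+07
R = ln(9.2943e+07)
= 18.3475

18.3475


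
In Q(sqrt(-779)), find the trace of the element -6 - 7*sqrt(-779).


Tr(a + b*sqrt(d)) = (a + b*sqrt(d)) + (a - b*sqrt(d)) = 2a
= 2 * (-6)
= -12

-12


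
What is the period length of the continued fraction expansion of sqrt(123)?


Run the CF algorithm for sqrt(123).
a_0 = floor(sqrt(123)) = 11; set m_0=0, q_0=1.
Recurrence: m' = q*a - m,  q' = (d - m'^2)/q,  a' = floor((a_0 + m')/q').
  step 1: m=11, q=2, a=11
  step 2: m=11, q=1, a=22
a_2 = 2*a_0 = 22, so the period closes here.
sqrt(123) = [11; 11, 22]
Period length = 2

2


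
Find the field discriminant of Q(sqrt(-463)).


For K = Q(sqrt(d)) with d squarefree: disc(K) = d if d = 1 mod 4, and disc(K) = 4d if d = 2 or 3 mod 4.
Here d = -463, and d mod 4 = 1.
d = 1 mod 4 (O_K = Z[(1+sqrt(d))/2]), so disc(K) = d = -463

-463


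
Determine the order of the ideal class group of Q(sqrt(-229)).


K = Q(sqrt(-229)). d mod 4 = 3, so D = disc(K) = 4d = -916
h(K) equals the number of primitive reduced positive-definite forms (a, b, c) = a*x^2 + b*x*y + c*y^2 with b^2 - 4ac = D,
where reduced means |b| <= a <= c, with b >= 0 whenever |b| = a or a = c, and primitive means gcd(a, b, c) = 1.
Reduced forces 3a^2 <= |D| = 916, so 1 <= a <= 17; b must have the parity of D, and c = (b^2 - D)/(4a) must be an integer >= a.
Enumerate a = 1..17, b in [-a, a]:
  a=1: (1, 0, 229)  [1]
  a=2: (2, 2, 115)  [1]
  a=3..4: none
  a=5: (5, -2, 46), (5, 2, 46)  [2]
  a=6: none
  a=7: (7, -6, 34), (7, 6, 34)  [2]
  a=8..9: none
  a=10: (10, -2, 23), (10, 2, 23)  [2]
  a=11..13: none
  a=14: (14, -6, 17), (14, 6, 17)  [2]
  a=15..17: none
Total reduced forms: 1 + 1 + 2 + 2 + 2 + 2 = 10
h = 10

10


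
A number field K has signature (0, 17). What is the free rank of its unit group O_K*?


By Dirichlet's unit theorem:
rank = r1 + r2 - 1
= 0 + 17 - 1
= 16

16


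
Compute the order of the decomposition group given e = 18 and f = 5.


|D_P| = e * f
= 18 * 5
= 90

90


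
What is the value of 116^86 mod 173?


p = 173 is prime and the exponent is (p-1)/2 = 86, so by Euler's criterion 116^86 = (116/173) = +1 or -1 mod 173.
Compute by square-and-multiply:
  86 = 64 + 16 + 4 + 2 (binary 1010110)
  Repeated squaring mod 173: 116^1 = 116, 116^2 = 135, 116^4 = 60, 116^8 = 140, 116^16 = 51, 116^32 = 6, 116^64 = 36
  116^86 = 116^64 * 116^16 * 116^4 * 116^2 = 36 * 51 * 60 * 135 mod 173
    36 * 51 = 1836 = 106 mod 173
    106 * 60 = 6360 = 132 mod 173
    132 * 135 = 17820 = 1 mod 173
  116^86 = 1 mod 173
Result 1: 116 is a quadratic residue mod 173.
116^86 mod 173 = 1

1


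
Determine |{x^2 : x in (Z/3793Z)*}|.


For prime p, the number of non-zero quadratic residues is (p-1)/2.
= (3793-1)/2
= 1896

1896


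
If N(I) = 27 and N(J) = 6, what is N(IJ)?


N(IJ) = N(I) * N(J)
= 27 * 6
= 162

162


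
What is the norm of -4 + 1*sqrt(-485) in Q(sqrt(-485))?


N(a + b*sqrt(d)) = a^2 - d*b^2
= (-4)^2 - (-485)*(1)^2
= 16 + 485
= 501

501


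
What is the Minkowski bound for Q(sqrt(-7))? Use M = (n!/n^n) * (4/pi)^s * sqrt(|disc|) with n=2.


d = -7, d mod 4 = 1, so disc(K) = d = -7; |disc(K)| = 7
Imaginary quadratic field, so n = 2, s = r2 = 1, r1 = 0
M = (n!/n^n) * (4/pi)^s * sqrt(|disc(K)|) = (2!/2^2) * (4/pi)^1 * sqrt(7)
= 0.5 * 1.273240 * 2.645751
= 1.6843

1.6843


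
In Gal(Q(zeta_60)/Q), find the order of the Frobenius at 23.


The Frobenius at p in Gal(Q(zeta_n)/Q) = (Z/nZ)* is the class of p, so its order is ord_60(23), the smallest k >= 1 with 23^k = 1 mod 60.
n = 60 = 2^2 * 3 * 5, phi(60) = 16; the order divides phi(n).
Divisors of 16: 1, 2, 4, 8, 16
Repeated squaring mod 60: 23^1 = 23, 23^2 = 49, 23^4 = 1, 23^8 = 1, 23^16 = 1
Test divisors in increasing order:
  k=1: 23^1 = 23 mod 60
  k=2: 23^2 = 49 mod 60
  k=4: 23^4 = 1 mod 60  <- first divisor giving 1
Order = 4

4


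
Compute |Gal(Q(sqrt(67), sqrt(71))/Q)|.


The 2 square roots of distinct primes are multiplicatively independent over Q,
so [K:Q] = 2^2 and Gal(K/Q) is isomorphic to (Z/2Z)^2.
|Gal| = 2^2 = 4

4


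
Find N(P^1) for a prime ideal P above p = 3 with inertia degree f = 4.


N(P^a) = p^(a*f)
= 3^(1*4)
= 3^4
= 81

81


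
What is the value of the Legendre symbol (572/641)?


p = 641 is prime, so compute (572/641) with the reciprocity algorithm (Jacobi-symbol steps: pull out 2s via (2/n), flip via reciprocity, reduce):
  pull out 2: (2/641) = +1  (since 641 mod 8 = 1)
  pull out 2: (2/641) = +1  (since 641 mod 8 = 1)
  reciprocity: (143/641) -> +(641/143)
  reduce: (69/143)
  reciprocity: (69/143) -> +(143/69)
  reduce: (5/69)
  reciprocity: (5/69) -> +(69/5)
  reduce: (4/5)
  pull out 2: (2/5) = -1  (since 5 mod 8 = 5)
  pull out 2: (2/5) = -1  (since 5 mod 8 = 5)
  (1/5) = 1
Product of signs = 1
(572/641) = 1

1
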